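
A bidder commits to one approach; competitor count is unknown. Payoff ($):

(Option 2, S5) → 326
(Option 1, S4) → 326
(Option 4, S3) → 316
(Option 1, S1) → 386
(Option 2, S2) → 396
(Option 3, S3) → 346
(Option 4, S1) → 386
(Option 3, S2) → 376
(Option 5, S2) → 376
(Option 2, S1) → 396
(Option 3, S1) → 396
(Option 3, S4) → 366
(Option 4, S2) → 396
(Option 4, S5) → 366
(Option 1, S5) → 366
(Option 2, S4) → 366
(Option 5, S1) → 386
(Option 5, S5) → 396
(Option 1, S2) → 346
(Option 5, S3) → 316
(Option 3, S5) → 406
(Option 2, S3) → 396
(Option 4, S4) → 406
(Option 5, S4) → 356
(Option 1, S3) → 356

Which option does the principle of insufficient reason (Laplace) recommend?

Row averages: Option 1=356, Option 2=376, Option 3=378, Option 4=374, Option 5=366
Highest average = 378 → Option 3.

Option 3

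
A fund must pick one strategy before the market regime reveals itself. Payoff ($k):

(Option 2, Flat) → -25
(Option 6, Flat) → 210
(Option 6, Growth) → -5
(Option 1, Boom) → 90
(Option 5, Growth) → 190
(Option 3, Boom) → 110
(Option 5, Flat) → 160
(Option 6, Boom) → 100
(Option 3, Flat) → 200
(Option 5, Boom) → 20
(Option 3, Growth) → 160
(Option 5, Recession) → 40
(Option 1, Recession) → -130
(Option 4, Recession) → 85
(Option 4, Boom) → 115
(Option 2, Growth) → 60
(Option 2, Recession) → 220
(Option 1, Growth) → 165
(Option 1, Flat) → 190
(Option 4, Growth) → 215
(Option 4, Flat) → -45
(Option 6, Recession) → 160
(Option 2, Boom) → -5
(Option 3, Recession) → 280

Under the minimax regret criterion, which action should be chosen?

Option 3

Column bests: Recession=280, Flat=210, Growth=215, Boom=115.
Option 1 regrets: 410, 20, 50, 25 → max 410
Option 2 regrets: 60, 235, 155, 120 → max 235
Option 3 regrets: 0, 10, 55, 5 → max 55
Option 4 regrets: 195, 255, 0, 0 → max 255
Option 5 regrets: 240, 50, 25, 95 → max 240
Option 6 regrets: 120, 0, 220, 15 → max 220
Smallest max regret = 55 → Option 3.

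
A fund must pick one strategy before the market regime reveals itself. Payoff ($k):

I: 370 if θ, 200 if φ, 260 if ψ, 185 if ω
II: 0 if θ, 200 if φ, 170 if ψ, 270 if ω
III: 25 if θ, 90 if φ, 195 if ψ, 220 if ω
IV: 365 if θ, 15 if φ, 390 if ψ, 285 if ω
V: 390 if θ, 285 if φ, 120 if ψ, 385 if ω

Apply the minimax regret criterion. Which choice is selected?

I

Column bests: θ=390, φ=285, ψ=390, ω=385.
I regrets: 20, 85, 130, 200 → max 200
II regrets: 390, 85, 220, 115 → max 390
III regrets: 365, 195, 195, 165 → max 365
IV regrets: 25, 270, 0, 100 → max 270
V regrets: 0, 0, 270, 0 → max 270
Smallest max regret = 200 → I.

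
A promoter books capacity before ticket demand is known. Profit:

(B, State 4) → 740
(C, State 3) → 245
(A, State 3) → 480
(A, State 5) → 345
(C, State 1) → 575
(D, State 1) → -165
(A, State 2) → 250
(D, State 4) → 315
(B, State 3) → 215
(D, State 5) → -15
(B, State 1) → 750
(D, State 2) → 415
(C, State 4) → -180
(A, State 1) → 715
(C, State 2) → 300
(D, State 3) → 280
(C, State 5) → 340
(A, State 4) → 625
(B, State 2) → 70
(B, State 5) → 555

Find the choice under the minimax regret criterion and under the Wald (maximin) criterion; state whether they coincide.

minimax regret → A; maximin → A (agree)

Column bests: State 1=750, State 2=415, State 3=480, State 4=740, State 5=555.
A regrets: 35, 165, 0, 115, 210 → max 210
B regrets: 0, 345, 265, 0, 0 → max 345
C regrets: 175, 115, 235, 920, 215 → max 920
D regrets: 915, 0, 200, 425, 570 → max 915
Smallest max regret = 210 → A.
Row minima: A=250, B=70, C=-180, D=-165
Best worst-case = 250 → A.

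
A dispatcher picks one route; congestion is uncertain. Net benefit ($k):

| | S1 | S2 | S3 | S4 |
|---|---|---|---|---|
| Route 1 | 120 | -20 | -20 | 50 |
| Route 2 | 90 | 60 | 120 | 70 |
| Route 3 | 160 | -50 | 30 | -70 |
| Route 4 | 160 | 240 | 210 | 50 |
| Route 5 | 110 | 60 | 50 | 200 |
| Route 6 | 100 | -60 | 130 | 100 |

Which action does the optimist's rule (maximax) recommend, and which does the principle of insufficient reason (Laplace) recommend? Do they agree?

Row maxima: Route 1=120, Route 2=120, Route 3=160, Route 4=240, Route 5=200, Route 6=130
Best best-case = 240 → Route 4.
Row averages: Route 1=32.5, Route 2=85, Route 3=17.5, Route 4=165, Route 5=105, Route 6=67.5
Highest average = 165 → Route 4.

maximax → Route 4; laplace → Route 4 (agree)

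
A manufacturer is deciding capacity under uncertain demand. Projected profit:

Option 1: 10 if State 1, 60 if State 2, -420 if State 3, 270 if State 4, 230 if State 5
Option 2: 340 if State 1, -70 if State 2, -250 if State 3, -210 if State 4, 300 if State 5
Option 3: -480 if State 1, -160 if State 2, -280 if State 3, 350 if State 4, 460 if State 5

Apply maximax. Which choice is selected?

Row maxima: Option 1=270, Option 2=340, Option 3=460
Best best-case = 460 → Option 3.

Option 3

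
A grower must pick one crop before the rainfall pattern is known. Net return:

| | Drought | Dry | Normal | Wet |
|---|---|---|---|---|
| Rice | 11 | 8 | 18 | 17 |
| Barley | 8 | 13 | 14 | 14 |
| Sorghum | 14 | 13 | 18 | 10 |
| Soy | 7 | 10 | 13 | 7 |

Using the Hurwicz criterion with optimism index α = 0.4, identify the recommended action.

Sorghum

Rice: 0.4·18 + 0.6·8 = 12
Barley: 0.4·14 + 0.6·8 = 10.4
Sorghum: 0.4·18 + 0.6·10 = 13.2
Soy: 0.4·13 + 0.6·7 = 9.4
Highest Hurwicz score = 13.2 → Sorghum.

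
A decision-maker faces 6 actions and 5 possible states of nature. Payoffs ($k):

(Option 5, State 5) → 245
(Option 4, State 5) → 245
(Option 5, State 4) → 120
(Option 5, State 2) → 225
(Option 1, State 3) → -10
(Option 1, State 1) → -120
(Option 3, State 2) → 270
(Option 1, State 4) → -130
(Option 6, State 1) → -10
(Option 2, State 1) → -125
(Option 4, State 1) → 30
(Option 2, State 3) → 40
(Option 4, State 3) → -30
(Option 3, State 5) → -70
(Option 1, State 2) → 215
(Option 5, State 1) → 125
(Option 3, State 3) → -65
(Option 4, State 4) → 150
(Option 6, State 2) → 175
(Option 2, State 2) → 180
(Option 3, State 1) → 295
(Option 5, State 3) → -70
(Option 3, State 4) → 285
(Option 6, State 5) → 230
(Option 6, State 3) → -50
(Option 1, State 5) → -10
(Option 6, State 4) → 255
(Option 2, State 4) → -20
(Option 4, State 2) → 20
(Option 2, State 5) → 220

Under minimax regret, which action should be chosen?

Option 5

Column bests: State 1=295, State 2=270, State 3=40, State 4=285, State 5=245.
Option 1 regrets: 415, 55, 50, 415, 255 → max 415
Option 2 regrets: 420, 90, 0, 305, 25 → max 420
Option 3 regrets: 0, 0, 105, 0, 315 → max 315
Option 4 regrets: 265, 250, 70, 135, 0 → max 265
Option 5 regrets: 170, 45, 110, 165, 0 → max 170
Option 6 regrets: 305, 95, 90, 30, 15 → max 305
Smallest max regret = 170 → Option 5.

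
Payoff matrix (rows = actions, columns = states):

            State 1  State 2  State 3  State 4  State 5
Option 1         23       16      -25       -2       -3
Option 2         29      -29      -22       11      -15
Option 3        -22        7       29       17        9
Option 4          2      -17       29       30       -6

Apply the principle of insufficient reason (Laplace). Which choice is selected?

Row averages: Option 1=1.8, Option 2=-5.2, Option 3=8, Option 4=7.6
Highest average = 8 → Option 3.

Option 3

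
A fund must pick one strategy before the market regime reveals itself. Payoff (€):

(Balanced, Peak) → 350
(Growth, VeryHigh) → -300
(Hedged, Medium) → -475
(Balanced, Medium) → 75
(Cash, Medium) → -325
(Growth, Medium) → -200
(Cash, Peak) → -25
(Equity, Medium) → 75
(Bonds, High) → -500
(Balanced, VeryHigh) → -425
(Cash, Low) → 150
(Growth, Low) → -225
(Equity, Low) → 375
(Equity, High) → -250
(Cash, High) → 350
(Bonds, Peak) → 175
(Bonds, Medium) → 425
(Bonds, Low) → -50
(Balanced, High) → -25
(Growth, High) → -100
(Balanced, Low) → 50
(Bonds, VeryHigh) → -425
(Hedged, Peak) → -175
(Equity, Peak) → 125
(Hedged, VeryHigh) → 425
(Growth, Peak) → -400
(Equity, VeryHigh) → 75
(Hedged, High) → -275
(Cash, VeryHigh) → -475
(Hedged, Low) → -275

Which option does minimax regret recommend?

Equity

Column bests: Low=375, Medium=425, High=350, VeryHigh=425, Peak=350.
Balanced regrets: 325, 350, 375, 850, 0 → max 850
Growth regrets: 600, 625, 450, 725, 750 → max 750
Hedged regrets: 650, 900, 625, 0, 525 → max 900
Cash regrets: 225, 750, 0, 900, 375 → max 900
Equity regrets: 0, 350, 600, 350, 225 → max 600
Bonds regrets: 425, 0, 850, 850, 175 → max 850
Smallest max regret = 600 → Equity.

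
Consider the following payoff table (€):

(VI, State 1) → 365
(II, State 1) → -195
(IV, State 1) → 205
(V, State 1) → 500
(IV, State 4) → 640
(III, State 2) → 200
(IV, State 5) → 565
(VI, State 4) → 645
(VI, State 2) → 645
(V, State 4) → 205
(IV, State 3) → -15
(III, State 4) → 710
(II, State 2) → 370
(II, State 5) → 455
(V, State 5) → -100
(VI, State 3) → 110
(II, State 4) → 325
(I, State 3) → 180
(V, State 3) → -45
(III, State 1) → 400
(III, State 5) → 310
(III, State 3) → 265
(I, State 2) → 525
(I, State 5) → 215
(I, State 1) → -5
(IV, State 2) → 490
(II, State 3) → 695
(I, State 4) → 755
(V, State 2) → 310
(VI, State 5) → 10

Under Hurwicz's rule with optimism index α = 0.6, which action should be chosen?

III

I: 0.6·755 + 0.4·(-5) = 451
II: 0.6·695 + 0.4·(-195) = 339
III: 0.6·710 + 0.4·200 = 506
IV: 0.6·640 + 0.4·(-15) = 378
V: 0.6·500 + 0.4·(-100) = 260
VI: 0.6·645 + 0.4·10 = 391
Highest Hurwicz score = 506 → III.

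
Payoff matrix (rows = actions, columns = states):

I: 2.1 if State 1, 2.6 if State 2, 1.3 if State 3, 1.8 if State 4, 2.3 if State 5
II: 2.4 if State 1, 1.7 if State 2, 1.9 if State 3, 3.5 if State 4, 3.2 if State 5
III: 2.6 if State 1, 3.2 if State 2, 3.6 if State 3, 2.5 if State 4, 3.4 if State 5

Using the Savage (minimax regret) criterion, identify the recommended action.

III

Column bests: State 1=2.6, State 2=3.2, State 3=3.6, State 4=3.5, State 5=3.4.
I regrets: 0.5, 0.6, 2.3, 1.7, 1.1 → max 2.3
II regrets: 0.2, 1.5, 1.7, 0.0, 0.2 → max 1.7
III regrets: 0.0, 0.0, 0.0, 1.0, 0.0 → max 1.0
Smallest max regret = 1.0 → III.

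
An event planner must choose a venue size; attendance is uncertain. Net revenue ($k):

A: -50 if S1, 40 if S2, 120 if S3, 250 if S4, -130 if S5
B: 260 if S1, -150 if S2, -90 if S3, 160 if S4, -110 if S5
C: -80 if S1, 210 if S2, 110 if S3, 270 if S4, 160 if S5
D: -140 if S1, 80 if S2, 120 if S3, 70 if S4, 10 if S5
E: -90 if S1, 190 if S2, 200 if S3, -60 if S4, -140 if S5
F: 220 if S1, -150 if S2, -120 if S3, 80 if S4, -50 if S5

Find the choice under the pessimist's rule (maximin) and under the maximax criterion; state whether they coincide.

Row minima: A=-130, B=-150, C=-80, D=-140, E=-140, F=-150
Best worst-case = -80 → C.
Row maxima: A=250, B=260, C=270, D=120, E=200, F=220
Best best-case = 270 → C.

maximin → C; maximax → C (agree)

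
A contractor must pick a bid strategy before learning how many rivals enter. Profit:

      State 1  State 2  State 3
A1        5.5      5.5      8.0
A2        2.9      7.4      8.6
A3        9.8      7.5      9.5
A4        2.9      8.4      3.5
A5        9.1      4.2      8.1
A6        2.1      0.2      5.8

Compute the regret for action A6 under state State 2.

Best payoff under State 2 is 8.4.
Regret = 8.4 − 0.2 = 8.2.

8.2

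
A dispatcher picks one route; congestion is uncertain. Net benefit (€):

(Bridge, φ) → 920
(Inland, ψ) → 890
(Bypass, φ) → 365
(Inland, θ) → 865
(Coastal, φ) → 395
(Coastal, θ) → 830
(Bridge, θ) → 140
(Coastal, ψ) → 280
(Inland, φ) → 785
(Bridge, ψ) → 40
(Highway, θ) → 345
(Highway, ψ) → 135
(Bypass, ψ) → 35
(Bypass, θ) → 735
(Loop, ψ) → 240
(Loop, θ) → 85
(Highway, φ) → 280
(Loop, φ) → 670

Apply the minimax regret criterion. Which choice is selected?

Inland

Column bests: θ=865, φ=920, ψ=890.
Loop regrets: 780, 250, 650 → max 780
Inland regrets: 0, 135, 0 → max 135
Bridge regrets: 725, 0, 850 → max 850
Bypass regrets: 130, 555, 855 → max 855
Coastal regrets: 35, 525, 610 → max 610
Highway regrets: 520, 640, 755 → max 755
Smallest max regret = 135 → Inland.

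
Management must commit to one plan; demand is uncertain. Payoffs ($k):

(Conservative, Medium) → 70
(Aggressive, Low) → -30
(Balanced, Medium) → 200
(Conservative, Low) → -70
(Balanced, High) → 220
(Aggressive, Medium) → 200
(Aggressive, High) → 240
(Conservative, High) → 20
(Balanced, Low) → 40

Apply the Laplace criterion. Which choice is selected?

Row averages: Conservative=20/3, Balanced=460/3, Aggressive=410/3
Highest average = 460/3 → Balanced.

Balanced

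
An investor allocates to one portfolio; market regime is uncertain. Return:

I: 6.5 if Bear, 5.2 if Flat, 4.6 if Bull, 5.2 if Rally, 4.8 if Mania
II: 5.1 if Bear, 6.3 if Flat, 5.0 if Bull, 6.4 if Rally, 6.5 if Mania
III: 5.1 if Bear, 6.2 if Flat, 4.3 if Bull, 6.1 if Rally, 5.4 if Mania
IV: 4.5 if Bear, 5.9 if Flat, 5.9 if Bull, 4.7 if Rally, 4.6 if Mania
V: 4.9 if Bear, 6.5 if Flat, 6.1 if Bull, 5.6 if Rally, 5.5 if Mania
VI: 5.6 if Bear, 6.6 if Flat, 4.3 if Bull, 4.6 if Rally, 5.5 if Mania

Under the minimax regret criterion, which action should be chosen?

II

Column bests: Bear=6.5, Flat=6.6, Bull=6.1, Rally=6.4, Mania=6.5.
I regrets: 0.0, 1.4, 1.5, 1.2, 1.7 → max 1.7
II regrets: 1.4, 0.3, 1.1, 0.0, 0.0 → max 1.4
III regrets: 1.4, 0.4, 1.8, 0.3, 1.1 → max 1.8
IV regrets: 2.0, 0.7, 0.2, 1.7, 1.9 → max 2.0
V regrets: 1.6, 0.1, 0.0, 0.8, 1.0 → max 1.6
VI regrets: 0.9, 0.0, 1.8, 1.8, 1.0 → max 1.8
Smallest max regret = 1.4 → II.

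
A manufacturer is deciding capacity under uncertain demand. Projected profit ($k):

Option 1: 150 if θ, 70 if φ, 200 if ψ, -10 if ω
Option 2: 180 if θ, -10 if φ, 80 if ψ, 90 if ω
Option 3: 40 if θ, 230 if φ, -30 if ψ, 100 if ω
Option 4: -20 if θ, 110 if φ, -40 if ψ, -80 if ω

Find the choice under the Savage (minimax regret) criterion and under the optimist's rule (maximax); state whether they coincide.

Column bests: θ=180, φ=230, ψ=200, ω=100.
Option 1 regrets: 30, 160, 0, 110 → max 160
Option 2 regrets: 0, 240, 120, 10 → max 240
Option 3 regrets: 140, 0, 230, 0 → max 230
Option 4 regrets: 200, 120, 240, 180 → max 240
Smallest max regret = 160 → Option 1.
Row maxima: Option 1=200, Option 2=180, Option 3=230, Option 4=110
Best best-case = 230 → Option 3.

minimax regret → Option 1; maximax → Option 3 (disagree)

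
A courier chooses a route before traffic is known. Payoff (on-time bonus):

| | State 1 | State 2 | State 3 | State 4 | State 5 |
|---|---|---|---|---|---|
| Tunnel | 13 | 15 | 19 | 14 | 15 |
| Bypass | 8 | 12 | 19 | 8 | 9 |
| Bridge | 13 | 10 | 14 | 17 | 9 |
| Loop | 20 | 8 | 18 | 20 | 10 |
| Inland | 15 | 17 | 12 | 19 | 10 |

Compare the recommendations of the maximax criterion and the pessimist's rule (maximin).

maximax → Loop; maximin → Tunnel (disagree)

Row maxima: Tunnel=19, Bypass=19, Bridge=17, Loop=20, Inland=19
Best best-case = 20 → Loop.
Row minima: Tunnel=13, Bypass=8, Bridge=9, Loop=8, Inland=10
Best worst-case = 13 → Tunnel.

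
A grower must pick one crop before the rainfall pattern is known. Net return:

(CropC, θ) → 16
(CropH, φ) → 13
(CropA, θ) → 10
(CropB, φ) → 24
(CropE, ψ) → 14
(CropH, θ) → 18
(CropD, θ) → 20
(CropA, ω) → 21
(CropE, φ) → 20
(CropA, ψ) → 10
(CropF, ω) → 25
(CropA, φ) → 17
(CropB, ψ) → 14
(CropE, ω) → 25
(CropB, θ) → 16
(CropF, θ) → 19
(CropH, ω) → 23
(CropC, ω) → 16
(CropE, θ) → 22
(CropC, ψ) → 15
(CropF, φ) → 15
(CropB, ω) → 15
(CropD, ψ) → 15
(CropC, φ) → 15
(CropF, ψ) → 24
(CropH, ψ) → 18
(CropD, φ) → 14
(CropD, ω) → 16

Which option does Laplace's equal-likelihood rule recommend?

Row averages: CropC=15.5, CropF=20.75, CropH=18, CropD=16.25, CropB=17.25, CropA=14.5, CropE=20.25
Highest average = 20.75 → CropF.

CropF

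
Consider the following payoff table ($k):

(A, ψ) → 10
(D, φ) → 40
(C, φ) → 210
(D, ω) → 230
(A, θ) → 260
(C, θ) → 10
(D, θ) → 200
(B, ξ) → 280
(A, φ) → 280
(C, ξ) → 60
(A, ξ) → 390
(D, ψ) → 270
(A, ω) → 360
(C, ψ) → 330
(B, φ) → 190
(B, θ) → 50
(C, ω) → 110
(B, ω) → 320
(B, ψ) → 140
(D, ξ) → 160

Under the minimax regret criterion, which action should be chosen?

Column bests: θ=260, φ=280, ψ=330, ω=360, ξ=390.
A regrets: 0, 0, 320, 0, 0 → max 320
B regrets: 210, 90, 190, 40, 110 → max 210
C regrets: 250, 70, 0, 250, 330 → max 330
D regrets: 60, 240, 60, 130, 230 → max 240
Smallest max regret = 210 → B.

B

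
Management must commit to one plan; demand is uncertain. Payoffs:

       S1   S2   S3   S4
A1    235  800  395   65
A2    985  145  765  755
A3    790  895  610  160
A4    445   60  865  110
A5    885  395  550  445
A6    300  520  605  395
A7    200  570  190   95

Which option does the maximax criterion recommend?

A2

Row maxima: A1=800, A2=985, A3=895, A4=865, A5=885, A6=605, A7=570
Best best-case = 985 → A2.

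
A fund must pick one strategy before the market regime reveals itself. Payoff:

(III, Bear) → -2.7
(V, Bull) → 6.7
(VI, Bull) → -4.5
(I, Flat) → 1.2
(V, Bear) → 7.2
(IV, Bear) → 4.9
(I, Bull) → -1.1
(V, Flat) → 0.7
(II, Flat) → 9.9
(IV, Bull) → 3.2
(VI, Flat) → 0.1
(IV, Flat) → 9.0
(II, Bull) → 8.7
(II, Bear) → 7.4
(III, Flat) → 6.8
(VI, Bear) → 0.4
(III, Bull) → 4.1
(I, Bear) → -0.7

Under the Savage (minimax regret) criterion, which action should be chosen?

Column bests: Bear=7.4, Flat=9.9, Bull=8.7.
I regrets: 8.1, 8.7, 9.8 → max 9.8
II regrets: 0.0, 0.0, 0.0 → max 0.0
III regrets: 10.1, 3.1, 4.6 → max 10.1
IV regrets: 2.5, 0.9, 5.5 → max 5.5
V regrets: 0.2, 9.2, 2.0 → max 9.2
VI regrets: 7.0, 9.8, 13.2 → max 13.2
Smallest max regret = 0.0 → II.

II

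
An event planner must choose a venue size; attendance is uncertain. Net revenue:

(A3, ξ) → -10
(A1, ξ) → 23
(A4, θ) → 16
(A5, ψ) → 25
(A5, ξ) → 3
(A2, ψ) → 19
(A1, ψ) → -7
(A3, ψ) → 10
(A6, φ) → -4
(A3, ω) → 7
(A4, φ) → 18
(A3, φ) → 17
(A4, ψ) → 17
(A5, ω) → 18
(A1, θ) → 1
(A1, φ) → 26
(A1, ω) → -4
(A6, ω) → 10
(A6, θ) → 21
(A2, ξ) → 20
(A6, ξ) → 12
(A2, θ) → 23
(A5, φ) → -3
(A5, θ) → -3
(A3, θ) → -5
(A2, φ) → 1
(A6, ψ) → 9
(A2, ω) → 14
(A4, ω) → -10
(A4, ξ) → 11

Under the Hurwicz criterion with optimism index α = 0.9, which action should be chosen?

A1: 0.9·26 + 0.1·(-7) = 22.7
A2: 0.9·23 + 0.1·1 = 20.8
A3: 0.9·17 + 0.1·(-10) = 14.3
A4: 0.9·18 + 0.1·(-10) = 15.2
A5: 0.9·25 + 0.1·(-3) = 22.2
A6: 0.9·21 + 0.1·(-4) = 18.5
Highest Hurwicz score = 22.7 → A1.

A1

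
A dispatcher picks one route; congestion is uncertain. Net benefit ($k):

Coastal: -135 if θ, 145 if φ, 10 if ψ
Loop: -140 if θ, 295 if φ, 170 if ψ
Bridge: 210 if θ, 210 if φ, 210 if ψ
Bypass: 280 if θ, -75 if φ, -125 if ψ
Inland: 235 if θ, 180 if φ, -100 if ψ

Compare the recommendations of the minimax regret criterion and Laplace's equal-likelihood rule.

minimax regret → Bridge; laplace → Bridge (agree)

Column bests: θ=280, φ=295, ψ=210.
Coastal regrets: 415, 150, 200 → max 415
Loop regrets: 420, 0, 40 → max 420
Bridge regrets: 70, 85, 0 → max 85
Bypass regrets: 0, 370, 335 → max 370
Inland regrets: 45, 115, 310 → max 310
Smallest max regret = 85 → Bridge.
Row averages: Coastal=20/3, Loop=325/3, Bridge=210, Bypass=80/3, Inland=105
Highest average = 210 → Bridge.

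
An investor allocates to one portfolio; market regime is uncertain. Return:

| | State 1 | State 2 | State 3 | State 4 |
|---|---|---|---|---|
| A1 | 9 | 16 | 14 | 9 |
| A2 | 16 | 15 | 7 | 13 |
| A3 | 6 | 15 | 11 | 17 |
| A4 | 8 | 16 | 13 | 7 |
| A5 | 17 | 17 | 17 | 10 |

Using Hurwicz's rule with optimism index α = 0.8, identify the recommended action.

A1: 0.8·16 + 0.2·9 = 14.6
A2: 0.8·16 + 0.2·7 = 14.2
A3: 0.8·17 + 0.2·6 = 14.8
A4: 0.8·16 + 0.2·7 = 14.2
A5: 0.8·17 + 0.2·10 = 15.6
Highest Hurwicz score = 15.6 → A5.

A5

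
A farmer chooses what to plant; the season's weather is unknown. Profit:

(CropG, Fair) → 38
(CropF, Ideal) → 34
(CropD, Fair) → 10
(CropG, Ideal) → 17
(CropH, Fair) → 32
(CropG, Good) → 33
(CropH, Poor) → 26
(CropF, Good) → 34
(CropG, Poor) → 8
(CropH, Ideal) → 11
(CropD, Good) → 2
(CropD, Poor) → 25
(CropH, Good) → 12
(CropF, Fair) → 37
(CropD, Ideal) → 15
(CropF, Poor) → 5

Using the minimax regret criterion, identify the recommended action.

CropG

Column bests: Poor=26, Fair=38, Good=34, Ideal=34.
CropF regrets: 21, 1, 0, 0 → max 21
CropG regrets: 18, 0, 1, 17 → max 18
CropH regrets: 0, 6, 22, 23 → max 23
CropD regrets: 1, 28, 32, 19 → max 32
Smallest max regret = 18 → CropG.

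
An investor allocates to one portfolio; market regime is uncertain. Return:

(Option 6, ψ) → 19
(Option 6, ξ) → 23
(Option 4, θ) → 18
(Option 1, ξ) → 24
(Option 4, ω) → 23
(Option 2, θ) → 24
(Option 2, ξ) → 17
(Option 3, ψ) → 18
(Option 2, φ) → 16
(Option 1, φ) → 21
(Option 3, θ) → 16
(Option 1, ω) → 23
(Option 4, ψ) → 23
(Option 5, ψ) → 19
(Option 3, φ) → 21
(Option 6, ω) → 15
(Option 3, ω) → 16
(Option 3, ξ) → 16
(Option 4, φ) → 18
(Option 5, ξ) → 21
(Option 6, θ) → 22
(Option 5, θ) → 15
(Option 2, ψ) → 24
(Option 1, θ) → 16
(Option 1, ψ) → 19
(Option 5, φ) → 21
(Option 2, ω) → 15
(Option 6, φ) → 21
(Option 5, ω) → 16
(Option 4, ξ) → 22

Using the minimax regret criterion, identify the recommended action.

Option 4

Column bests: θ=24, φ=21, ψ=24, ω=23, ξ=24.
Option 1 regrets: 8, 0, 5, 0, 0 → max 8
Option 2 regrets: 0, 5, 0, 8, 7 → max 8
Option 3 regrets: 8, 0, 6, 7, 8 → max 8
Option 4 regrets: 6, 3, 1, 0, 2 → max 6
Option 5 regrets: 9, 0, 5, 7, 3 → max 9
Option 6 regrets: 2, 0, 5, 8, 1 → max 8
Smallest max regret = 6 → Option 4.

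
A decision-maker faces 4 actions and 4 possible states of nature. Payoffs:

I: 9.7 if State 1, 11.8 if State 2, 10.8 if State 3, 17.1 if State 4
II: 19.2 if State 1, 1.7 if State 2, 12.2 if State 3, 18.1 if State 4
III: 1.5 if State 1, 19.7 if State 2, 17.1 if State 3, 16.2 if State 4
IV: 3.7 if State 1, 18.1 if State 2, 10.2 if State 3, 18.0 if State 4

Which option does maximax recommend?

Row maxima: I=17.1, II=19.2, III=19.7, IV=18.1
Best best-case = 19.7 → III.

III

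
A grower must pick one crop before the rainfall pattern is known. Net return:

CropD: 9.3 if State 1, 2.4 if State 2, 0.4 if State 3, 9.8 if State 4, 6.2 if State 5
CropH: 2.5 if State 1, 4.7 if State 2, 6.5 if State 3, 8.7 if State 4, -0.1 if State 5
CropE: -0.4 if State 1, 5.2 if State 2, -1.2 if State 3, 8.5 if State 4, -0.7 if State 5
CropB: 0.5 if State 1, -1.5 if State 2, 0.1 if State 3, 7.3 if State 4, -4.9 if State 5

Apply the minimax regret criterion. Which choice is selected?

Column bests: State 1=9.3, State 2=5.2, State 3=6.5, State 4=9.8, State 5=6.2.
CropD regrets: 0.0, 2.8, 6.1, 0.0, 0.0 → max 6.1
CropH regrets: 6.8, 0.5, 0.0, 1.1, 6.3 → max 6.8
CropE regrets: 9.7, 0.0, 7.7, 1.3, 6.9 → max 9.7
CropB regrets: 8.8, 6.7, 6.4, 2.5, 11.1 → max 11.1
Smallest max regret = 6.1 → CropD.

CropD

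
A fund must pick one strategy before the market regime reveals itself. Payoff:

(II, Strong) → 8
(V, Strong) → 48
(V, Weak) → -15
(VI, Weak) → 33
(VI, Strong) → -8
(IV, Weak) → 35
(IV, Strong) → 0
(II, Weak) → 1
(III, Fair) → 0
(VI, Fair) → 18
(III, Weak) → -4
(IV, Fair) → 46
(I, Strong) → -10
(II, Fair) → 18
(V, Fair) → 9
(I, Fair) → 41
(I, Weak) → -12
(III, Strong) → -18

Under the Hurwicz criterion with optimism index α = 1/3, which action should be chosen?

I: 1/3·41 + 2/3·(-12) = 17/3
II: 1/3·18 + 2/3·1 = 20/3
III: 1/3·0 + 2/3·(-18) = -12
IV: 1/3·46 + 2/3·0 = 46/3
V: 1/3·48 + 2/3·(-15) = 6
VI: 1/3·33 + 2/3·(-8) = 17/3
Highest Hurwicz score = 46/3 → IV.

IV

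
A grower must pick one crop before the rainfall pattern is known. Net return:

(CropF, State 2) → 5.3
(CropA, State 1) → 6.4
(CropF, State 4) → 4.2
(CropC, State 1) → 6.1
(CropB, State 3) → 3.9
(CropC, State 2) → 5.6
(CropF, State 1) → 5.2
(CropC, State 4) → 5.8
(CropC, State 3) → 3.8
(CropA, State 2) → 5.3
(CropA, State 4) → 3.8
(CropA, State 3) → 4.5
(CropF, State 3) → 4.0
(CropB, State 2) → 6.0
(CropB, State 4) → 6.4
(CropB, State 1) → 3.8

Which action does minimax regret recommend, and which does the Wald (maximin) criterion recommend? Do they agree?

minimax regret → CropC; maximin → CropF (disagree)

Column bests: State 1=6.4, State 2=6.0, State 3=4.5, State 4=6.4.
CropC regrets: 0.3, 0.4, 0.7, 0.6 → max 0.7
CropF regrets: 1.2, 0.7, 0.5, 2.2 → max 2.2
CropA regrets: 0.0, 0.7, 0.0, 2.6 → max 2.6
CropB regrets: 2.6, 0.0, 0.6, 0.0 → max 2.6
Smallest max regret = 0.7 → CropC.
Row minima: CropC=3.8, CropF=4.0, CropA=3.8, CropB=3.8
Best worst-case = 4.0 → CropF.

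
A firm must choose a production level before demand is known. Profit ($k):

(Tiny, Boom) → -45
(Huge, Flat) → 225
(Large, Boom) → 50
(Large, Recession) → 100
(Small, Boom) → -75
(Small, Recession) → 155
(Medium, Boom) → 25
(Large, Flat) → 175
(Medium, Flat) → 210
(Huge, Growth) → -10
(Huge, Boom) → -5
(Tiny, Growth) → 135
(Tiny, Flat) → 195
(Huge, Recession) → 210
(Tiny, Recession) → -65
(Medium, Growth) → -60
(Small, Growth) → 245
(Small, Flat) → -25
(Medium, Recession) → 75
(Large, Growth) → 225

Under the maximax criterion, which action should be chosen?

Row maxima: Tiny=195, Small=245, Medium=210, Large=225, Huge=225
Best best-case = 245 → Small.

Small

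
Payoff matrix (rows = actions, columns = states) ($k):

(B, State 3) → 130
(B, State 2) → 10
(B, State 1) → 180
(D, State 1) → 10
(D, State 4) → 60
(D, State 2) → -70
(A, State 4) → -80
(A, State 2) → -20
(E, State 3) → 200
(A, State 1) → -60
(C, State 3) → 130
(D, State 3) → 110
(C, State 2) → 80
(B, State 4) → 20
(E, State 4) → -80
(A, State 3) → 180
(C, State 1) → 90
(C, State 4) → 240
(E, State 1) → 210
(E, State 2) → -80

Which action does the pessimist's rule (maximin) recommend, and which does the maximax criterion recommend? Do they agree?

Row minima: A=-80, B=10, C=80, D=-70, E=-80
Best worst-case = 80 → C.
Row maxima: A=180, B=180, C=240, D=110, E=210
Best best-case = 240 → C.

maximin → C; maximax → C (agree)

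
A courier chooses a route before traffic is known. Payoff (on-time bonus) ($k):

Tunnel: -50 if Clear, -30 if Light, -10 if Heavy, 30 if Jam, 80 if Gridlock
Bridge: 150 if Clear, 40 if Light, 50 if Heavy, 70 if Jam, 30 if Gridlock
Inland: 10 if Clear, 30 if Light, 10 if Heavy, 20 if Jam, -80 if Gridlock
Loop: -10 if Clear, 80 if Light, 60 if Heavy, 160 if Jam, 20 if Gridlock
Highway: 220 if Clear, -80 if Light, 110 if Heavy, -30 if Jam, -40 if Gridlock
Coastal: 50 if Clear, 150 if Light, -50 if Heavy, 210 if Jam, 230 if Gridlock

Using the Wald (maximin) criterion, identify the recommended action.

Row minima: Tunnel=-50, Bridge=30, Inland=-80, Loop=-10, Highway=-80, Coastal=-50
Best worst-case = 30 → Bridge.

Bridge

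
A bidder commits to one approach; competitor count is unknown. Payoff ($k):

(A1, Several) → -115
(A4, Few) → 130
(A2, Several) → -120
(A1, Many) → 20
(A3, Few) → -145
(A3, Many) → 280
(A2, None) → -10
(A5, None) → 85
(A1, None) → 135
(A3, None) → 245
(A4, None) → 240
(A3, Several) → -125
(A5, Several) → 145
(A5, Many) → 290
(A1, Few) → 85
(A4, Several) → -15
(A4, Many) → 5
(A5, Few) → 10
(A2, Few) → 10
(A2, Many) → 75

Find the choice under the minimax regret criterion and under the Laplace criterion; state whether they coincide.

Column bests: None=245, Few=130, Several=145, Many=290.
A1 regrets: 110, 45, 260, 270 → max 270
A2 regrets: 255, 120, 265, 215 → max 265
A3 regrets: 0, 275, 270, 10 → max 275
A4 regrets: 5, 0, 160, 285 → max 285
A5 regrets: 160, 120, 0, 0 → max 160
Smallest max regret = 160 → A5.
Row averages: A1=31.25, A2=-11.25, A3=63.75, A4=90, A5=132.5
Highest average = 132.5 → A5.

minimax regret → A5; laplace → A5 (agree)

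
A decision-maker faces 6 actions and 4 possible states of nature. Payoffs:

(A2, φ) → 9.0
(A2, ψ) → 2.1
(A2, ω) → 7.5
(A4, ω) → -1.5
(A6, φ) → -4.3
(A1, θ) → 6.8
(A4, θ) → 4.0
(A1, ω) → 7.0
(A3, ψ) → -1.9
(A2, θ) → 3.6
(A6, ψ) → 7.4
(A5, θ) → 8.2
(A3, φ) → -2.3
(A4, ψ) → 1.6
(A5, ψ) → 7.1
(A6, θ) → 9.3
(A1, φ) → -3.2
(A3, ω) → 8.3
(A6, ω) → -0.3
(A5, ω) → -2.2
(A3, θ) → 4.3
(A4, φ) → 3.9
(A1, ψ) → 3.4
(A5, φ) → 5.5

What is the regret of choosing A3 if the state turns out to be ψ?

9.3

Best payoff under ψ is 7.4.
Regret = 7.4 − (-1.9) = 9.3.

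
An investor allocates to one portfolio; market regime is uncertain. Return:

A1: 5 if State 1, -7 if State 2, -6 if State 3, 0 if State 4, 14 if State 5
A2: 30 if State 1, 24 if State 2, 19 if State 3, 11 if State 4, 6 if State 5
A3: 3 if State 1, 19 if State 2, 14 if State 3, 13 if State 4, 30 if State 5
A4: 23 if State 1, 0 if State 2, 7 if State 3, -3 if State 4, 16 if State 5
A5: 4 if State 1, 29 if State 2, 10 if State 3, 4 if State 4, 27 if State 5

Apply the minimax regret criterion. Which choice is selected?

A2

Column bests: State 1=30, State 2=29, State 3=19, State 4=13, State 5=30.
A1 regrets: 25, 36, 25, 13, 16 → max 36
A2 regrets: 0, 5, 0, 2, 24 → max 24
A3 regrets: 27, 10, 5, 0, 0 → max 27
A4 regrets: 7, 29, 12, 16, 14 → max 29
A5 regrets: 26, 0, 9, 9, 3 → max 26
Smallest max regret = 24 → A2.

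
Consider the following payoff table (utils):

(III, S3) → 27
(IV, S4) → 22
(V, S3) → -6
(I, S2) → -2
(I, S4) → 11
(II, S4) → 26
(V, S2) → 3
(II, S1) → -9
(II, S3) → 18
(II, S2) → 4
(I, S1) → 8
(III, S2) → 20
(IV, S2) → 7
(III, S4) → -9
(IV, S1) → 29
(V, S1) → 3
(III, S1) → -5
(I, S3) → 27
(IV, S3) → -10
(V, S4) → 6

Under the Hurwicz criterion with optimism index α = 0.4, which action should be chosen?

I: 0.4·27 + 0.6·(-2) = 9.6
II: 0.4·26 + 0.6·(-9) = 5
III: 0.4·27 + 0.6·(-9) = 5.4
IV: 0.4·29 + 0.6·(-10) = 5.6
V: 0.4·6 + 0.6·(-6) = -1.2
Highest Hurwicz score = 9.6 → I.

I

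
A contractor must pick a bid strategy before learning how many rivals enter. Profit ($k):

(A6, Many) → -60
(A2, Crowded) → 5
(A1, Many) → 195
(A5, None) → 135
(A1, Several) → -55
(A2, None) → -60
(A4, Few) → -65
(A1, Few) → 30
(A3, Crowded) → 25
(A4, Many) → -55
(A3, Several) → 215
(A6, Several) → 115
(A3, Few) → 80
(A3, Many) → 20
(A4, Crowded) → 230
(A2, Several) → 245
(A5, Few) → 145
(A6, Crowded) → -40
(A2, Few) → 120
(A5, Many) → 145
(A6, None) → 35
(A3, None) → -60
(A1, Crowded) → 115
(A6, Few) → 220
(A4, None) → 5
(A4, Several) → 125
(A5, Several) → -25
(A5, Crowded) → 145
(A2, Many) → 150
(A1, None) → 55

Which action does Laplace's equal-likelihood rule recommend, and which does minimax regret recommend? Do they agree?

Row averages: A1=68, A2=92, A3=56, A4=48, A5=109, A6=54
Highest average = 109 → A5.
Column bests: None=135, Few=220, Several=245, Many=195, Crowded=230.
A1 regrets: 80, 190, 300, 0, 115 → max 300
A2 regrets: 195, 100, 0, 45, 225 → max 225
A3 regrets: 195, 140, 30, 175, 205 → max 205
A4 regrets: 130, 285, 120, 250, 0 → max 285
A5 regrets: 0, 75, 270, 50, 85 → max 270
A6 regrets: 100, 0, 130, 255, 270 → max 270
Smallest max regret = 205 → A3.

laplace → A5; minimax regret → A3 (disagree)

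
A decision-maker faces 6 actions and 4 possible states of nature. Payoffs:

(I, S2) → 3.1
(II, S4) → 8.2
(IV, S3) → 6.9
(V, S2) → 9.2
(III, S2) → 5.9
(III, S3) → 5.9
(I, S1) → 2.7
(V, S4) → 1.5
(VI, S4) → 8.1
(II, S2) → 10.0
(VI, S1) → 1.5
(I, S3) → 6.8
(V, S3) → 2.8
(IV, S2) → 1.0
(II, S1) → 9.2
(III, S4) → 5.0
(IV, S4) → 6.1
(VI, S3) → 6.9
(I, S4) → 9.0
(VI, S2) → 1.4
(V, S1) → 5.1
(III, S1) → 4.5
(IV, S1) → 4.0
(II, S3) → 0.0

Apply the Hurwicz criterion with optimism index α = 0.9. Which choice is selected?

I: 0.9·9.0 + 0.1·2.7 = 8.37
II: 0.9·10.0 + 0.1·0.0 = 9
III: 0.9·5.9 + 0.1·4.5 = 5.76
IV: 0.9·6.9 + 0.1·1.0 = 6.31
V: 0.9·9.2 + 0.1·1.5 = 8.43
VI: 0.9·8.1 + 0.1·1.4 = 7.43
Highest Hurwicz score = 9 → II.

II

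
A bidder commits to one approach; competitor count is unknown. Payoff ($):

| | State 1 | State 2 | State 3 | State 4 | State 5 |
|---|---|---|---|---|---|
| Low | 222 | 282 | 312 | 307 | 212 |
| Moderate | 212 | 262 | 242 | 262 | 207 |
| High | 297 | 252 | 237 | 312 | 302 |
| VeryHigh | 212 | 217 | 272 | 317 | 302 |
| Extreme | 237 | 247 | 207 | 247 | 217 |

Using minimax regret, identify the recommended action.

High

Column bests: State 1=297, State 2=282, State 3=312, State 4=317, State 5=302.
Low regrets: 75, 0, 0, 10, 90 → max 90
Moderate regrets: 85, 20, 70, 55, 95 → max 95
High regrets: 0, 30, 75, 5, 0 → max 75
VeryHigh regrets: 85, 65, 40, 0, 0 → max 85
Extreme regrets: 60, 35, 105, 70, 85 → max 105
Smallest max regret = 75 → High.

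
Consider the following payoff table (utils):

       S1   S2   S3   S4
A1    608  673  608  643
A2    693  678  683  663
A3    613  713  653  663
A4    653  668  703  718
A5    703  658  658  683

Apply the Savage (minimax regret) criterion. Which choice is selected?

Column bests: S1=703, S2=713, S3=703, S4=718.
A1 regrets: 95, 40, 95, 75 → max 95
A2 regrets: 10, 35, 20, 55 → max 55
A3 regrets: 90, 0, 50, 55 → max 90
A4 regrets: 50, 45, 0, 0 → max 50
A5 regrets: 0, 55, 45, 35 → max 55
Smallest max regret = 50 → A4.

A4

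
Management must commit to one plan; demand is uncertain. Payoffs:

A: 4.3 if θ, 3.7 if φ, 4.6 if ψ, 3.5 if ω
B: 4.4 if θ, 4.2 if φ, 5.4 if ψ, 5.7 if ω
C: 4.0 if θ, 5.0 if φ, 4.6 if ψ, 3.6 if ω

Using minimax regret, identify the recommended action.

B

Column bests: θ=4.4, φ=5.0, ψ=5.4, ω=5.7.
A regrets: 0.1, 1.3, 0.8, 2.2 → max 2.2
B regrets: 0.0, 0.8, 0.0, 0.0 → max 0.8
C regrets: 0.4, 0.0, 0.8, 2.1 → max 2.1
Smallest max regret = 0.8 → B.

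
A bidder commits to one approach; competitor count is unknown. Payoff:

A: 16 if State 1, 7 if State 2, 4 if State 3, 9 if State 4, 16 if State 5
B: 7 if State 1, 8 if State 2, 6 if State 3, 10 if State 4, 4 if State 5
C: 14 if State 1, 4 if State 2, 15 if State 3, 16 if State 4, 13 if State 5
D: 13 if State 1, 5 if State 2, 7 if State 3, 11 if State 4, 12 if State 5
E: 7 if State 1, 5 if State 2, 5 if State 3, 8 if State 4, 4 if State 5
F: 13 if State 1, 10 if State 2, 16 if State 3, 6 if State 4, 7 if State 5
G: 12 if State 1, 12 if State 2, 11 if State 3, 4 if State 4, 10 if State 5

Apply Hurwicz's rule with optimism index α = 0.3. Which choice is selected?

F

A: 0.3·16 + 0.7·4 = 7.6
B: 0.3·10 + 0.7·4 = 5.8
C: 0.3·16 + 0.7·4 = 7.6
D: 0.3·13 + 0.7·5 = 7.4
E: 0.3·8 + 0.7·4 = 5.2
F: 0.3·16 + 0.7·6 = 9
G: 0.3·12 + 0.7·4 = 6.4
Highest Hurwicz score = 9 → F.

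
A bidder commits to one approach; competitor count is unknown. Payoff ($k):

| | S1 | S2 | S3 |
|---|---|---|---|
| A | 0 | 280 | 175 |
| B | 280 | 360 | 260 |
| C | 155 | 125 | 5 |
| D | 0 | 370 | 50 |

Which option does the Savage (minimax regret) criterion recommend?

Column bests: S1=280, S2=370, S3=260.
A regrets: 280, 90, 85 → max 280
B regrets: 0, 10, 0 → max 10
C regrets: 125, 245, 255 → max 255
D regrets: 280, 0, 210 → max 280
Smallest max regret = 10 → B.

B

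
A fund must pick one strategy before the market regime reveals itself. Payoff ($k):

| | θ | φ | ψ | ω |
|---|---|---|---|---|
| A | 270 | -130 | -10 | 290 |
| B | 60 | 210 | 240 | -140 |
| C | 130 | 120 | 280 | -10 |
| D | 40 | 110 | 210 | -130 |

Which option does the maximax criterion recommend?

Row maxima: A=290, B=240, C=280, D=210
Best best-case = 290 → A.

A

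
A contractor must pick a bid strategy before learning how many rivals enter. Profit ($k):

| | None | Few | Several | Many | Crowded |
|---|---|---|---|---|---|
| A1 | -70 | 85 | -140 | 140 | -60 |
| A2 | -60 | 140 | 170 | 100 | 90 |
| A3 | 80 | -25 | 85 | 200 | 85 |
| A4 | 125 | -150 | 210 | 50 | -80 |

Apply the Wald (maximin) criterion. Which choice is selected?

Row minima: A1=-140, A2=-60, A3=-25, A4=-150
Best worst-case = -25 → A3.

A3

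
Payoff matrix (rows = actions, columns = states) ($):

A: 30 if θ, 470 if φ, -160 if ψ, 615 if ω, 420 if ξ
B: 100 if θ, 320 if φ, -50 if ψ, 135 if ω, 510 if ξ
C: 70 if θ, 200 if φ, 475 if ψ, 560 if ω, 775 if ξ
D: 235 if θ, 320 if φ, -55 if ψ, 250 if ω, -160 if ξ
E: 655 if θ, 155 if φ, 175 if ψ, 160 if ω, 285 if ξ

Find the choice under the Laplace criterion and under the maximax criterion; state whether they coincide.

Row averages: A=275, B=203, C=416, D=118, E=286
Highest average = 416 → C.
Row maxima: A=615, B=510, C=775, D=320, E=655
Best best-case = 775 → C.

laplace → C; maximax → C (agree)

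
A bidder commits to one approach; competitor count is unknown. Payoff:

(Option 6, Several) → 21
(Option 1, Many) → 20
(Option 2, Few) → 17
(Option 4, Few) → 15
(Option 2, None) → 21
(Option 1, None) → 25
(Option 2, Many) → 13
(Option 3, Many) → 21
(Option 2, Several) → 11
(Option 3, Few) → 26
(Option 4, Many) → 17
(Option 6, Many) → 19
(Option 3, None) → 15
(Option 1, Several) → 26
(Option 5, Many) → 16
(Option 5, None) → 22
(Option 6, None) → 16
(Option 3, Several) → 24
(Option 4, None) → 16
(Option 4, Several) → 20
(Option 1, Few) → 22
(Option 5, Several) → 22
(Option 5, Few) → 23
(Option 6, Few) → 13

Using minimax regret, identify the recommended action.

Column bests: None=25, Few=26, Several=26, Many=21.
Option 1 regrets: 0, 4, 0, 1 → max 4
Option 2 regrets: 4, 9, 15, 8 → max 15
Option 3 regrets: 10, 0, 2, 0 → max 10
Option 4 regrets: 9, 11, 6, 4 → max 11
Option 5 regrets: 3, 3, 4, 5 → max 5
Option 6 regrets: 9, 13, 5, 2 → max 13
Smallest max regret = 4 → Option 1.

Option 1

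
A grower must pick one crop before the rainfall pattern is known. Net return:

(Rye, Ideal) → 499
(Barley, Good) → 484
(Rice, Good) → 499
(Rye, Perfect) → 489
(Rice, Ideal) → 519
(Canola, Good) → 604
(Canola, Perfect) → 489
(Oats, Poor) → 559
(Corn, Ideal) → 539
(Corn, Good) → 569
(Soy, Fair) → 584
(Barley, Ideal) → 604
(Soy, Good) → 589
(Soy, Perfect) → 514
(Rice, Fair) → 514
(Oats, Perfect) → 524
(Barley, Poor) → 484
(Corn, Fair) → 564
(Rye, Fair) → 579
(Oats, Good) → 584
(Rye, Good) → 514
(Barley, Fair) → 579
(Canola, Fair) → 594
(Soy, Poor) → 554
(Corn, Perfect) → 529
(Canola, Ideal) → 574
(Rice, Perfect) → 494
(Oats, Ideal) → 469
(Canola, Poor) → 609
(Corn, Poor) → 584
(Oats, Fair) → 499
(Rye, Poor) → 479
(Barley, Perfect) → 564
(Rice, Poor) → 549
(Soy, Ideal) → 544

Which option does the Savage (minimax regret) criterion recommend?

Column bests: Poor=609, Fair=594, Good=604, Ideal=604, Perfect=564.
Rye regrets: 130, 15, 90, 105, 75 → max 130
Canola regrets: 0, 0, 0, 30, 75 → max 75
Oats regrets: 50, 95, 20, 135, 40 → max 135
Barley regrets: 125, 15, 120, 0, 0 → max 125
Soy regrets: 55, 10, 15, 60, 50 → max 60
Corn regrets: 25, 30, 35, 65, 35 → max 65
Rice regrets: 60, 80, 105, 85, 70 → max 105
Smallest max regret = 60 → Soy.

Soy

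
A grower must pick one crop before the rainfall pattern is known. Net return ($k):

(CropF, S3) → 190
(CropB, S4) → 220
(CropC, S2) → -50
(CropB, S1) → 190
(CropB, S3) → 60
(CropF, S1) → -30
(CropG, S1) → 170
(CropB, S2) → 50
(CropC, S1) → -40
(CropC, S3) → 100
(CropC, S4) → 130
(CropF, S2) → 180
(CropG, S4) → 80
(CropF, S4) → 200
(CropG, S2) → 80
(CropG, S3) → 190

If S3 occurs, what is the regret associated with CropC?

90

Best payoff under S3 is 190.
Regret = 190 − 100 = 90.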